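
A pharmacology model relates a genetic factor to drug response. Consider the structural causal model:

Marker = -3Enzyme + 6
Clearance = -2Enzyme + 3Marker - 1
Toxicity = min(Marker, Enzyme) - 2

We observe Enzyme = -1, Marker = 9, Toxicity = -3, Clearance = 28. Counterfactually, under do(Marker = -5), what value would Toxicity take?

The intervention breaks the incoming arrows to Marker: Marker = -3Enzyme + 6 no longer applies, and Marker = -5.
Toxicity = min(Marker, Enzyme) - 2  [with Marker=-5, Enzyme=-1]  = -7

-7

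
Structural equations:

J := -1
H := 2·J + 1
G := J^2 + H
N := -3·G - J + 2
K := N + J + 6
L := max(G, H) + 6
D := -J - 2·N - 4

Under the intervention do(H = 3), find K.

-4

Under do(H=3), the mechanism H := 2·J + 1 is discarded; H is fixed at 3.
G = J^2 + H  [with J=-1, H=3]  = 4
N = -3·G - J + 2  [with G=4, J=-1]  = -9
K = N + J + 6  [with N=-9, J=-1]  = -4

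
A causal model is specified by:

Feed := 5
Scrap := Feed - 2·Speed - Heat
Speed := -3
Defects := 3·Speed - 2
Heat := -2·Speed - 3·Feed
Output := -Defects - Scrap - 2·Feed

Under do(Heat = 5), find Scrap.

6

do(Heat=5) replaces the equation Heat := -2·Speed - 3·Feed with the constant Heat = 5.
Scrap = Feed - 2·Speed - Heat  [with Feed=5, Speed=-3, Heat=5]  = 6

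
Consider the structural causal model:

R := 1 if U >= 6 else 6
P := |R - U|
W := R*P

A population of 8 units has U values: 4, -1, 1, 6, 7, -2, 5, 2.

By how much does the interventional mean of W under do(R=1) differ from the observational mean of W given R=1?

Under do(R=1), R's equation is replaced by R=1 for every unit. Per-unit W: 3, 2, 0, 5, 6, 3, 4, 1. Mean = 3.
Observing R=1 restricts to units where R's equation naturally yields 1: U ∈ {6, 7}. In that subpopulation W = 5, 6, mean 5.5.
Difference = 3 − 5.5 = -2.5.

-2.5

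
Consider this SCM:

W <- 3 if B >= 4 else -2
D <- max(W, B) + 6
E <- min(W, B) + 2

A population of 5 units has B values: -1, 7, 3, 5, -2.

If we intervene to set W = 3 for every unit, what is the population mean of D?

10.2

do(W=3) breaks W's dependence on B. With W=3 fixed, D across the units is 9, 13, 9, 11, 9, mean 10.2.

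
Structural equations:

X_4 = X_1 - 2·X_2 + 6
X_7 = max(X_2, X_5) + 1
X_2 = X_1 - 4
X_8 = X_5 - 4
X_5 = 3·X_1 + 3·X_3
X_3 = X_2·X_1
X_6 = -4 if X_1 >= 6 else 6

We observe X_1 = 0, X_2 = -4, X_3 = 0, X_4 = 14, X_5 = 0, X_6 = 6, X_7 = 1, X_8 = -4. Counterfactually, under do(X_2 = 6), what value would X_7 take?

Under do(X_2=6), the mechanism X_2 = X_1 - 4 is discarded; X_2 is fixed at 6.
X_3 = X_2·X_1  [with X_2=6, X_1=0]  = 0
X_5 = 3·X_1 + 3·X_3  [with X_1=0, X_3=0]  = 0
X_7 = max(X_2, X_5) + 1  [with X_2=6, X_5=0]  = 7

7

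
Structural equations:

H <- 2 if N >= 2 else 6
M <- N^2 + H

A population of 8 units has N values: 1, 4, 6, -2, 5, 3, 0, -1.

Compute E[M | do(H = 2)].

13.5

The intervention sets H=2 in all 8 units regardless of N. Recomputing M per unit gives 3, 18, 38, 6, 27, 11, 2, 3; average 13.5.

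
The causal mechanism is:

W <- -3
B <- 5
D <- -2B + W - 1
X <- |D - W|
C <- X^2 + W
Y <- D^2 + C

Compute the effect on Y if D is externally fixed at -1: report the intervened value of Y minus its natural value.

The intervention breaks the incoming arrows to D: D <- -2B + W - 1 no longer applies, and D = -1.
X = |D - W|  [with D=-1, W=-3]  = 2
C = X^2 + W  [with X=2, W=-3]  = 1
Y = D^2 + C  [with D=-1, C=1]  = 2
Without intervention: D = -2B + W - 1  [with B=5, W=-3]  = -14; X = |D - W|  [with D=-14, W=-3]  = 11; C = X^2 + W  [with X=11, W=-3]  = 118; Y = D^2 + C  [with D=-14, C=118]  = 314.
Change = 2 − 314 = -312.

-312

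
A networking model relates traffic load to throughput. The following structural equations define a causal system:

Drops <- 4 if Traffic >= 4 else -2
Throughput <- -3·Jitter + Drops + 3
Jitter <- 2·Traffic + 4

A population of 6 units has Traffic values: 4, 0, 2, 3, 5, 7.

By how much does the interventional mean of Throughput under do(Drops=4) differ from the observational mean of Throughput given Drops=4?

Every unit gets Drops=4 under the intervention. Throughput values become -29, -5, -17, -23, -35, -47; E[Throughput|do(Drops=4)] = -26.
E[Throughput|Drops=4] averages over only the 3 units with Drops=4 (Traffic = 4, 5, 7): Throughput = -29, -35, -47, mean -37.
Difference = -26 − (-37) = 11.

11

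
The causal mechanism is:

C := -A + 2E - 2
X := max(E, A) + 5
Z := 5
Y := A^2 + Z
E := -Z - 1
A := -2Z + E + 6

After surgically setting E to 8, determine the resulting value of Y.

21

do(E=8) replaces the equation E := -Z - 1 with the constant E = 8.
A = -2Z + E + 6  [with Z=5, E=8]  = 4
Y = A^2 + Z  [with A=4, Z=5]  = 21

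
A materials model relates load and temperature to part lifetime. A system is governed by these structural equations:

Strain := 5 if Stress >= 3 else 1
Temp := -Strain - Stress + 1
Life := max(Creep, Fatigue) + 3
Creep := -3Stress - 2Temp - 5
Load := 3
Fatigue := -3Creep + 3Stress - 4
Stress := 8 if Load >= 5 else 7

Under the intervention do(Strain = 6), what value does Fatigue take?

23

The intervention breaks the incoming arrows to Strain: Strain := 5 if Stress >= 3 else 1 no longer applies, and Strain = 6.
Stress = 8 if Load >= 5 else 7  [with Load=3]  = 7
Temp = -Strain - Stress + 1  [with Strain=6, Stress=7]  = -12
Creep = -3Stress - 2Temp - 5  [with Stress=7, Temp=-12]  = -2
Fatigue = -3Creep + 3Stress - 4  [with Creep=-2, Stress=7]  = 23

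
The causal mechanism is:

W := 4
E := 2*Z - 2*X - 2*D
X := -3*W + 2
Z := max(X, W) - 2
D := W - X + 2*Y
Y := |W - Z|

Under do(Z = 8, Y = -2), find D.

10

Setting Z = 8, Y = -2 by intervention discards those variables' equations.
X = -3*W + 2  [with W=4]  = -10
D = W - X + 2*Y  [with W=4, X=-10, Y=-2]  = 10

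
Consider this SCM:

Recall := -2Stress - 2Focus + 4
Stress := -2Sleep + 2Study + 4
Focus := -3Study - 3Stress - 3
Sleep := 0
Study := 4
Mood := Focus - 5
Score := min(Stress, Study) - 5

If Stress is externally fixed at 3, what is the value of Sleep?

0

Under do(Stress=3), the mechanism Stress := -2Sleep + 2Study + 4 is discarded; Stress is fixed at 3.
Since Sleep is not a descendant of the intervened variable, it is unaffected.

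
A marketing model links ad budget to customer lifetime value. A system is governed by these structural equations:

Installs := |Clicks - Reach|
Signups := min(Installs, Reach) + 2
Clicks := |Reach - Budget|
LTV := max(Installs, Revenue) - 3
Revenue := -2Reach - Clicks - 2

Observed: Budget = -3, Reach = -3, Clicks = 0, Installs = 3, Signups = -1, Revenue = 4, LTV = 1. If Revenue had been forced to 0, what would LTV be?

Intervening sets Revenue = 0 and removes its equation (Revenue := -2Reach - Clicks - 2).
Clicks = |Reach - Budget|  [with Reach=-3, Budget=-3]  = 0
Installs = |Clicks - Reach|  [with Clicks=0, Reach=-3]  = 3
LTV = max(Installs, Revenue) - 3  [with Installs=3, Revenue=0]  = 0

0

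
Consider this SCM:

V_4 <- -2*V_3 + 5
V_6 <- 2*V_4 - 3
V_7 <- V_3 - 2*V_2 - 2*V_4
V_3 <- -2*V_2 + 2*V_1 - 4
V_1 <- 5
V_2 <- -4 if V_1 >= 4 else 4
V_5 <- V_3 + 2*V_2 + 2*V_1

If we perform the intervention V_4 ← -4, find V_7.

30

The intervention breaks the incoming arrows to V_4: V_4 <- -2*V_3 + 5 no longer applies, and V_4 = -4.
V_2 = -4 if V_1 >= 4 else 4  [with V_1=5]  = -4
V_3 = -2*V_2 + 2*V_1 - 4  [with V_2=-4, V_1=5]  = 14
V_7 = V_3 - 2*V_2 - 2*V_4  [with V_3=14, V_2=-4, V_4=-4]  = 30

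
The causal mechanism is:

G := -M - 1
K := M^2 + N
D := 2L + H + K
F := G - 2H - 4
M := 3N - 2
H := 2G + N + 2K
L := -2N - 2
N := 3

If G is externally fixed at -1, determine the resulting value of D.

do(G=-1) replaces the equation G := -M - 1 with the constant G = -1.
M = 3N - 2  [with N=3]  = 7
K = M^2 + N  [with M=7, N=3]  = 52
H = 2G + N + 2K  [with G=-1, N=3, K=52]  = 105
L = -2N - 2  [with N=3]  = -8
D = 2L + H + K  [with L=-8, H=105, K=52]  = 141

141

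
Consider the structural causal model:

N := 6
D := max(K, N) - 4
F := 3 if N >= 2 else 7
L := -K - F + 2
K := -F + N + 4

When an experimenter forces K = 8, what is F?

3

Under do(K=8), the mechanism K := -F + N + 4 is discarded; K is fixed at 8.
Since F is not a descendant of the intervened variable, it is unaffected.
F = 3 if N >= 2 else 7  [with N=6]  = 3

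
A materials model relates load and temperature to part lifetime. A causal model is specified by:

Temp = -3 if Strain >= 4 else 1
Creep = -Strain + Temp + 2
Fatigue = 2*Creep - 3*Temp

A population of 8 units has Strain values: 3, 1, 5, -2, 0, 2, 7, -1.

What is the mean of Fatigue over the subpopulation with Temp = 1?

Conditioning on Temp=1 selects the 6 unit(s) with Strain ∈ {3, 1, -2, 0, 2, -1}. Their Fatigue values: -3, 1, 7, 3, -1, 5. Mean = 2.

2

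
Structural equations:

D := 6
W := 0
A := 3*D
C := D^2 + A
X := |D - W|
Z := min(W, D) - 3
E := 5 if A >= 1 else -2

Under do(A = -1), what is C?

The intervention breaks the incoming arrows to A: A := 3*D no longer applies, and A = -1.
C = D^2 + A  [with D=6, A=-1]  = 35

35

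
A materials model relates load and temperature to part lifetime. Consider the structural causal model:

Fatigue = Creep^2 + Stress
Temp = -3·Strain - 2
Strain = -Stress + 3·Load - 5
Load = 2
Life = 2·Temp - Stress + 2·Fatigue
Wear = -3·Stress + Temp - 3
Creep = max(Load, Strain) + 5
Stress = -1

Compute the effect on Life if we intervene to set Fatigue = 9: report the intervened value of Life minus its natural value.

-78

do(Fatigue=9) replaces the equation Fatigue = Creep^2 + Stress with the constant Fatigue = 9.
Strain = -Stress + 3·Load - 5  [with Stress=-1, Load=2]  = 2
Temp = -3·Strain - 2  [with Strain=2]  = -8
Life = 2·Temp - Stress + 2·Fatigue  [with Temp=-8, Stress=-1, Fatigue=9]  = 3
Without intervention: Strain = -Stress + 3·Load - 5  [with Stress=-1, Load=2]  = 2; Temp = -3·Strain - 2  [with Strain=2]  = -8; Creep = max(Load, Strain) + 5  [with Load=2, Strain=2]  = 7; Fatigue = Creep^2 + Stress  [with Creep=7, Stress=-1]  = 48; Life = 2·Temp - Stress + 2·Fatigue  [with Temp=-8, Stress=-1, Fatigue=48]  = 81.
Change = 3 − 81 = -78.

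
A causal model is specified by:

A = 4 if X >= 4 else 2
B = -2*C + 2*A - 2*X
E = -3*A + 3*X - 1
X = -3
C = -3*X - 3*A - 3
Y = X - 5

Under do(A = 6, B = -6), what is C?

-12

Setting A = 6, B = -6 by intervention discards those variables' equations.
C = -3*X - 3*A - 3  [with X=-3, A=6]  = -12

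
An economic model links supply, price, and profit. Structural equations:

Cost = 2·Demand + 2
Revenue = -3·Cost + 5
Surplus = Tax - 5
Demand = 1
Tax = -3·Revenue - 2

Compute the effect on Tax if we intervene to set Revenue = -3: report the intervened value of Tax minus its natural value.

-12

The intervention breaks the incoming arrows to Revenue: Revenue = -3·Cost + 5 no longer applies, and Revenue = -3.
Tax = -3·Revenue - 2  [with Revenue=-3]  = 7
Without intervention: Cost = 2·Demand + 2  [with Demand=1]  = 4; Revenue = -3·Cost + 5  [with Cost=4]  = -7; Tax = -3·Revenue - 2  [with Revenue=-7]  = 19.
Change = 7 − 19 = -12.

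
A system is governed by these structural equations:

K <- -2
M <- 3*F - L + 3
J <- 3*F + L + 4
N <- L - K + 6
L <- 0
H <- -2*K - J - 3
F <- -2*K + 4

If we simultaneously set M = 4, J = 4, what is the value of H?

Under do(M = 4, J = 4), each intervened variable's structural equation is replaced by its fixed value.
H = -2*K - J - 3  [with K=-2, J=4]  = -3

-3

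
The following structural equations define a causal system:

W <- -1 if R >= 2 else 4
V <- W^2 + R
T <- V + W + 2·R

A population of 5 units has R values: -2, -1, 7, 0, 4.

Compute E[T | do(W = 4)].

24.8

Every unit gets W=4 under the intervention. T values become 14, 17, 41, 20, 32; E[T|do(W=4)] = 24.8.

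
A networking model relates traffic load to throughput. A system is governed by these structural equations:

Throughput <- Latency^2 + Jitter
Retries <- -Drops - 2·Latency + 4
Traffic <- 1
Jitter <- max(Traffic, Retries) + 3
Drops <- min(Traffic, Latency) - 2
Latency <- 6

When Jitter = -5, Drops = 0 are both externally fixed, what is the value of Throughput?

The joint intervention fixes Jitter = -5, Drops = 0, removing each variable's own equation.
Throughput = Latency^2 + Jitter  [with Latency=6, Jitter=-5]  = 31

31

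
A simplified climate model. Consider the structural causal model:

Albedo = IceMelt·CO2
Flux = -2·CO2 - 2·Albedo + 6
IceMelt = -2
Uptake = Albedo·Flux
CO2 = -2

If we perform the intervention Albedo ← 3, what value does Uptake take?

12

do(Albedo=3) replaces the equation Albedo = IceMelt·CO2 with the constant Albedo = 3.
Flux = -2·CO2 - 2·Albedo + 6  [with CO2=-2, Albedo=3]  = 4
Uptake = Albedo·Flux  [with Albedo=3, Flux=4]  = 12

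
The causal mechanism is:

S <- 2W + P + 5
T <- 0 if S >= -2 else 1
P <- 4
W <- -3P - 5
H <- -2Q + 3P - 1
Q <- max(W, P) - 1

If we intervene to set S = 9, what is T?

Intervening sets S = 9 and removes its equation (S <- 2W + P + 5).
T = 0 if S >= -2 else 1  [with S=9]  = 0

0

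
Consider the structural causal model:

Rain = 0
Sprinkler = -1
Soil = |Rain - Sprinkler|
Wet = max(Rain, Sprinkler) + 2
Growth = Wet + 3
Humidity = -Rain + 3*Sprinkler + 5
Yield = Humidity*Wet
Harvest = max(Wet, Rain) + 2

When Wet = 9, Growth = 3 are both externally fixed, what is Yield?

18

Under do(Wet = 9, Growth = 3), each intervened variable's structural equation is replaced by its fixed value.
Humidity = -Rain + 3*Sprinkler + 5  [with Rain=0, Sprinkler=-1]  = 2
Yield = Humidity*Wet  [with Humidity=2, Wet=9]  = 18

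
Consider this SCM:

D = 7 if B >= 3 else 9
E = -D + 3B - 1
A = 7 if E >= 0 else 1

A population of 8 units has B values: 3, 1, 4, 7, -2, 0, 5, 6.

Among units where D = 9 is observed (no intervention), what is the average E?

-11

Observing D=9 restricts to units where D's equation naturally yields 9: B ∈ {1, -2, 0}. In that subpopulation E = -7, -16, -10, mean -11.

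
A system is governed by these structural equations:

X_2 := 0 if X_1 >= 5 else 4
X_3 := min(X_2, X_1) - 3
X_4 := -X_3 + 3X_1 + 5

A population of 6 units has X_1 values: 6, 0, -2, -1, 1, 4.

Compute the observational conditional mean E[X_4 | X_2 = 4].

E[X_4|X_2=4] averages over only the 5 units with X_2=4 (X_1 = 0, -2, -1, 1, 4): X_4 = 8, 4, 6, 10, 16, mean 8.8.

8.8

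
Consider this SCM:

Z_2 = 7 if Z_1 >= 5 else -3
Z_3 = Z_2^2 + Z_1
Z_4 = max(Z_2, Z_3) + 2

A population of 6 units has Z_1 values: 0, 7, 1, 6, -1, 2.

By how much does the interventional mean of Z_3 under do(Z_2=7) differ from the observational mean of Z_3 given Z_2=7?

Under do(Z_2=7), Z_2's equation is replaced by Z_2=7 for every unit. Per-unit Z_3: 49, 56, 50, 55, 48, 51. Mean = 51.5.
Observing Z_2=7 restricts to units where Z_2's equation naturally yields 7: Z_1 ∈ {7, 6}. In that subpopulation Z_3 = 56, 55, mean 55.5.
Difference = 51.5 − 55.5 = -4.

-4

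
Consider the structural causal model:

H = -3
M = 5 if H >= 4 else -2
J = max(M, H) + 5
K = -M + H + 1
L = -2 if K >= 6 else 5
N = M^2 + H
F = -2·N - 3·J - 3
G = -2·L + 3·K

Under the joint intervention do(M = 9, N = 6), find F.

-57

Setting M = 9, N = 6 by intervention discards those variables' equations.
J = max(M, H) + 5  [with M=9, H=-3]  = 14
F = -2·N - 3·J - 3  [with N=6, J=14]  = -57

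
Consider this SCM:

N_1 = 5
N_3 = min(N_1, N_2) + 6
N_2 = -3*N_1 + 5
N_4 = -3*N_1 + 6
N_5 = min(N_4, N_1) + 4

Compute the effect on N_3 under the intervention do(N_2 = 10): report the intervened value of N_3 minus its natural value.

The intervention breaks the incoming arrows to N_2: N_2 = -3*N_1 + 5 no longer applies, and N_2 = 10.
N_3 = min(N_1, N_2) + 6  [with N_1=5, N_2=10]  = 11
Without intervention: N_2 = -3*N_1 + 5  [with N_1=5]  = -10; N_3 = min(N_1, N_2) + 6  [with N_1=5, N_2=-10]  = -4.
Change = 11 − (-4) = 15.

15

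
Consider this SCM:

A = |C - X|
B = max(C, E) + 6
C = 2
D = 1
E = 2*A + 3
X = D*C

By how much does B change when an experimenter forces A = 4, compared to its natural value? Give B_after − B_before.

8

Under do(A=4), the mechanism A = |C - X| is discarded; A is fixed at 4.
E = 2*A + 3  [with A=4]  = 11
B = max(C, E) + 6  [with C=2, E=11]  = 17
Without intervention: X = D*C  [with D=1, C=2]  = 2; A = |C - X|  [with C=2, X=2]  = 0; E = 2*A + 3  [with A=0]  = 3; B = max(C, E) + 6  [with C=2, E=3]  = 9.
Change = 17 − 9 = 8.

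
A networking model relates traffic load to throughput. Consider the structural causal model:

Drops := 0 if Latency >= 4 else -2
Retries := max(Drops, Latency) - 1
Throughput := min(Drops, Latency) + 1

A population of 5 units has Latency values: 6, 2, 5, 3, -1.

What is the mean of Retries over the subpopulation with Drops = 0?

Conditioning on Drops=0 selects the 2 unit(s) with Latency ∈ {6, 5}. Their Retries values: 5, 4. Mean = 4.5.

4.5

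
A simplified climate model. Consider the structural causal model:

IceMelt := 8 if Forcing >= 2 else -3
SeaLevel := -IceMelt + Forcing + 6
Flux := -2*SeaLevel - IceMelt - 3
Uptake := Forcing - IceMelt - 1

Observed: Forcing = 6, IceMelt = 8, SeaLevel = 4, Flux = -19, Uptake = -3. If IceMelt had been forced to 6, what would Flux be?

-21

Under do(IceMelt=6), the mechanism IceMelt := 8 if Forcing >= 2 else -3 is discarded; IceMelt is fixed at 6.
SeaLevel = -IceMelt + Forcing + 6  [with IceMelt=6, Forcing=6]  = 6
Flux = -2*SeaLevel - IceMelt - 3  [with SeaLevel=6, IceMelt=6]  = -21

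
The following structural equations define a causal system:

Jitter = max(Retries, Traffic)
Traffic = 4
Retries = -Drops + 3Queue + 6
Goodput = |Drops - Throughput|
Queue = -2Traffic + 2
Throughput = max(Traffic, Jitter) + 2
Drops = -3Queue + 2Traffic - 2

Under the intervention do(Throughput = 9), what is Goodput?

15

Intervening sets Throughput = 9 and removes its equation (Throughput = max(Traffic, Jitter) + 2).
Queue = -2Traffic + 2  [with Traffic=4]  = -6
Drops = -3Queue + 2Traffic - 2  [with Queue=-6, Traffic=4]  = 24
Goodput = |Drops - Throughput|  [with Drops=24, Throughput=9]  = 15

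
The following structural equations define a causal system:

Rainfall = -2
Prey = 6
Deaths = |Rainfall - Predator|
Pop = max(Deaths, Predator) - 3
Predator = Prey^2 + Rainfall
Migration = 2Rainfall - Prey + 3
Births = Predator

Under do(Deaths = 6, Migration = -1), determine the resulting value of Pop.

31

Under do(Deaths = 6, Migration = -1), each intervened variable's structural equation is replaced by its fixed value.
Predator = Prey^2 + Rainfall  [with Prey=6, Rainfall=-2]  = 34
Pop = max(Deaths, Predator) - 3  [with Deaths=6, Predator=34]  = 31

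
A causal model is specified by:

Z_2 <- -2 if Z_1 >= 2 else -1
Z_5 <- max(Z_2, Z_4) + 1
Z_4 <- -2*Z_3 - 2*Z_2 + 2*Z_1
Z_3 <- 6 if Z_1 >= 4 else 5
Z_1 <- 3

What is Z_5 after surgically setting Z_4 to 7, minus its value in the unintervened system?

Intervening sets Z_4 = 7 and removes its equation (Z_4 <- -2*Z_3 - 2*Z_2 + 2*Z_1).
Z_2 = -2 if Z_1 >= 2 else -1  [with Z_1=3]  = -2
Z_5 = max(Z_2, Z_4) + 1  [with Z_2=-2, Z_4=7]  = 8
Without intervention: Z_2 = -2 if Z_1 >= 2 else -1  [with Z_1=3]  = -2; Z_3 = 6 if Z_1 >= 4 else 5  [with Z_1=3]  = 5; Z_4 = -2*Z_3 - 2*Z_2 + 2*Z_1  [with Z_3=5, Z_2=-2, Z_1=3]  = 0; Z_5 = max(Z_2, Z_4) + 1  [with Z_2=-2, Z_4=0]  = 1.
Change = 8 − 1 = 7.

7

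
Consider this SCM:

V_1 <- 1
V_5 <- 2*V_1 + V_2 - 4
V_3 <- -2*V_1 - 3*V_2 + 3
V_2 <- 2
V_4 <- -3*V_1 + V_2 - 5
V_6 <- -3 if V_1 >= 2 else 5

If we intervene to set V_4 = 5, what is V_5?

Intervening sets V_4 = 5 and removes its equation (V_4 <- -3*V_1 + V_2 - 5).
No directed path runs from V_4 to V_5, so V_5 keeps its natural value.
V_5 = 2*V_1 + V_2 - 4  [with V_1=1, V_2=2]  = 0

0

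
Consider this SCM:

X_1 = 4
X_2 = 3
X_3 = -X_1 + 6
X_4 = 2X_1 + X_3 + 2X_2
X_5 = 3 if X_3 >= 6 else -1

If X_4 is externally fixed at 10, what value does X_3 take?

Under do(X_4=10), the mechanism X_4 = 2X_1 + X_3 + 2X_2 is discarded; X_4 is fixed at 10.
Since X_3 is not a descendant of the intervened variable, it is unaffected.
X_3 = -X_1 + 6  [with X_1=4]  = 2

2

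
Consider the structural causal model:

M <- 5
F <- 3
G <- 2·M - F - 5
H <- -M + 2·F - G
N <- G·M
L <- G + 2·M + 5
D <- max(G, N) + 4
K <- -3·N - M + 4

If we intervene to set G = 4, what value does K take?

The intervention breaks the incoming arrows to G: G <- 2·M - F - 5 no longer applies, and G = 4.
N = G·M  [with G=4, M=5]  = 20
K = -3·N - M + 4  [with N=20, M=5]  = -61

-61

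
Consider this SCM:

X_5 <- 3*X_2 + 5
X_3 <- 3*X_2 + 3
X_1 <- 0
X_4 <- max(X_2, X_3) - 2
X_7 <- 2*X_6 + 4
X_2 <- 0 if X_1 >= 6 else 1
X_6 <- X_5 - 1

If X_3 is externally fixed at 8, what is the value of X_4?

6

The intervention breaks the incoming arrows to X_3: X_3 <- 3*X_2 + 3 no longer applies, and X_3 = 8.
X_2 = 0 if X_1 >= 6 else 1  [with X_1=0]  = 1
X_4 = max(X_2, X_3) - 2  [with X_2=1, X_3=8]  = 6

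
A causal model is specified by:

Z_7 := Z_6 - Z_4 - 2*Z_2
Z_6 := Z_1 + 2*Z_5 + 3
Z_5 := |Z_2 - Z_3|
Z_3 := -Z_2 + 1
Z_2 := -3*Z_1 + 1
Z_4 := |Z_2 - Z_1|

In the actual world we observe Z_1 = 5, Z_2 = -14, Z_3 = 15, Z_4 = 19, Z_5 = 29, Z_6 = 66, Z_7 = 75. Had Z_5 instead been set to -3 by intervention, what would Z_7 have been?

11

Under do(Z_5=-3), the mechanism Z_5 := |Z_2 - Z_3| is discarded; Z_5 is fixed at -3.
Z_2 = -3*Z_1 + 1  [with Z_1=5]  = -14
Z_4 = |Z_2 - Z_1|  [with Z_2=-14, Z_1=5]  = 19
Z_6 = Z_1 + 2*Z_5 + 3  [with Z_1=5, Z_5=-3]  = 2
Z_7 = Z_6 - Z_4 - 2*Z_2  [with Z_6=2, Z_4=19, Z_2=-14]  = 11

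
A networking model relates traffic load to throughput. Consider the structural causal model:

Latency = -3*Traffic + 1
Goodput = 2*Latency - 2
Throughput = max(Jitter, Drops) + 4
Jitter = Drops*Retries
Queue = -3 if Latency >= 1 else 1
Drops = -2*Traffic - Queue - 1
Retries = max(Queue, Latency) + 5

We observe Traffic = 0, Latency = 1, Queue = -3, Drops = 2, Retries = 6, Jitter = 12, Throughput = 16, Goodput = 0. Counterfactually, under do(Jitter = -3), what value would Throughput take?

Intervening sets Jitter = -3 and removes its equation (Jitter = Drops*Retries).
Latency = -3*Traffic + 1  [with Traffic=0]  = 1
Queue = -3 if Latency >= 1 else 1  [with Latency=1]  = -3
Drops = -2*Traffic - Queue - 1  [with Traffic=0, Queue=-3]  = 2
Throughput = max(Jitter, Drops) + 4  [with Jitter=-3, Drops=2]  = 6

6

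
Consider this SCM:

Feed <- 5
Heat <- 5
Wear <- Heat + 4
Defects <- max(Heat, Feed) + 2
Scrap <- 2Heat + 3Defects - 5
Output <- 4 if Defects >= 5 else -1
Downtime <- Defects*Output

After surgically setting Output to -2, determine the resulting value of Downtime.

-14

Intervening sets Output = -2 and removes its equation (Output <- 4 if Defects >= 5 else -1).
Defects = max(Heat, Feed) + 2  [with Heat=5, Feed=5]  = 7
Downtime = Defects*Output  [with Defects=7, Output=-2]  = -14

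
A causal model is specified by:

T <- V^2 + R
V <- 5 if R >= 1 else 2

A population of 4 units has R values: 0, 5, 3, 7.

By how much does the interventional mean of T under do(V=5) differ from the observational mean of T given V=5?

-1.25

Under do(V=5), V's equation is replaced by V=5 for every unit. Per-unit T: 25, 30, 28, 32. Mean = 28.75.
Observing V=5 restricts to units where V's equation naturally yields 5: R ∈ {5, 3, 7}. In that subpopulation T = 30, 28, 32, mean 30.
Difference = 28.75 − 30 = -1.25.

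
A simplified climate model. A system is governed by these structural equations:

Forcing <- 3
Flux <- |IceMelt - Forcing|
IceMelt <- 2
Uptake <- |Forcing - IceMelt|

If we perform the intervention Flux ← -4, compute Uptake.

The intervention breaks the incoming arrows to Flux: Flux <- |IceMelt - Forcing| no longer applies, and Flux = -4.
Uptake is not downstream of the intervention, so its value is determined by the original equations.
Uptake = |Forcing - IceMelt|  [with Forcing=3, IceMelt=2]  = 1

1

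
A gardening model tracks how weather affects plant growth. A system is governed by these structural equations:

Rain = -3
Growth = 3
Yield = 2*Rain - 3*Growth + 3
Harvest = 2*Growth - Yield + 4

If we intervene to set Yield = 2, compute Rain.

Under do(Yield=2), the mechanism Yield = 2*Rain - 3*Growth + 3 is discarded; Yield is fixed at 2.
Rain is not downstream of the intervention, so its value is determined by the original equations.

-3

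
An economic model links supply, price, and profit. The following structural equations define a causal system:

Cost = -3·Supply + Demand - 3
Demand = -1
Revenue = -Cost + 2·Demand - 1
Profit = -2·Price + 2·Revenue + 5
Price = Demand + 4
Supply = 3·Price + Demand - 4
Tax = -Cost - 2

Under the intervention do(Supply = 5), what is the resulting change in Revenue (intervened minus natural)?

do(Supply=5) replaces the equation Supply = 3·Price + Demand - 4 with the constant Supply = 5.
Cost = -3·Supply + Demand - 3  [with Supply=5, Demand=-1]  = -19
Revenue = -Cost + 2·Demand - 1  [with Cost=-19, Demand=-1]  = 16
Without intervention: Price = Demand + 4  [with Demand=-1]  = 3; Supply = 3·Price + Demand - 4  [with Price=3, Demand=-1]  = 4; Cost = -3·Supply + Demand - 3  [with Supply=4, Demand=-1]  = -16; Revenue = -Cost + 2·Demand - 1  [with Cost=-16, Demand=-1]  = 13.
Change = 16 − 13 = 3.

3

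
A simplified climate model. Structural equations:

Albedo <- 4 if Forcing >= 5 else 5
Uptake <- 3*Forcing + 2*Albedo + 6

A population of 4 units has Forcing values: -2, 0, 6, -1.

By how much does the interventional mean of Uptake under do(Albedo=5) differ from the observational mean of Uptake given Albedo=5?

5.25

The intervention sets Albedo=5 in all 4 units regardless of Forcing. Recomputing Uptake per unit gives 10, 16, 34, 13; average 18.25.
Conditioning on Albedo=5 selects the 3 unit(s) with Forcing ∈ {-2, 0, -1}. Their Uptake values: 10, 16, 13. Mean = 13.
Difference = 18.25 − 13 = 5.25.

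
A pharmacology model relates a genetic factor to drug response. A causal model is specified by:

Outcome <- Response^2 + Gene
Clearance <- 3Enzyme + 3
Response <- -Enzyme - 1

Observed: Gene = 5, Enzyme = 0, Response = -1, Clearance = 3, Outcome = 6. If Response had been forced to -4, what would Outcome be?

do(Response=-4) replaces the equation Response <- -Enzyme - 1 with the constant Response = -4.
Outcome = Response^2 + Gene  [with Response=-4, Gene=5]  = 21

21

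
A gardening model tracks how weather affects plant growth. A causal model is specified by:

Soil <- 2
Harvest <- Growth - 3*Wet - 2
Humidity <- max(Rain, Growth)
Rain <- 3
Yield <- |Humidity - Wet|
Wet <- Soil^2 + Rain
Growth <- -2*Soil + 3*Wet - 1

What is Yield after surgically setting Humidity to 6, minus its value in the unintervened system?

-8

The intervention breaks the incoming arrows to Humidity: Humidity <- max(Rain, Growth) no longer applies, and Humidity = 6.
Wet = Soil^2 + Rain  [with Soil=2, Rain=3]  = 7
Yield = |Humidity - Wet|  [with Humidity=6, Wet=7]  = 1
Without intervention: Wet = Soil^2 + Rain  [with Soil=2, Rain=3]  = 7; Growth = -2*Soil + 3*Wet - 1  [with Soil=2, Wet=7]  = 16; Humidity = max(Rain, Growth)  [with Rain=3, Growth=16]  = 16; Yield = |Humidity - Wet|  [with Humidity=16, Wet=7]  = 9.
Change = 1 − 9 = -8.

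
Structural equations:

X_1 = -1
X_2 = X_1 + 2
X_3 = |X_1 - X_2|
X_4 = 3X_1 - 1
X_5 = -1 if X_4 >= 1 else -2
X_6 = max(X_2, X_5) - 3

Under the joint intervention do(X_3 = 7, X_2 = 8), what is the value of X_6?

5

Setting X_3 = 7, X_2 = 8 by intervention discards those variables' equations.
X_4 = 3X_1 - 1  [with X_1=-1]  = -4
X_5 = -1 if X_4 >= 1 else -2  [with X_4=-4]  = -2
X_6 = max(X_2, X_5) - 3  [with X_2=8, X_5=-2]  = 5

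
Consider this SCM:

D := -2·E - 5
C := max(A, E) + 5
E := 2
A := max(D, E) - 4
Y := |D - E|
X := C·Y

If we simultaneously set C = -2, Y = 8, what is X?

-16

Setting C = -2, Y = 8 by intervention discards those variables' equations.
X = C·Y  [with C=-2, Y=8]  = -16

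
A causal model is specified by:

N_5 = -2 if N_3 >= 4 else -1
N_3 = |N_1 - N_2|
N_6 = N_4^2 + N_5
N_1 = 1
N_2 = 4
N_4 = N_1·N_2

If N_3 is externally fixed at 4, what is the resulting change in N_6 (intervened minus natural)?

The intervention breaks the incoming arrows to N_3: N_3 = |N_1 - N_2| no longer applies, and N_3 = 4.
N_4 = N_1·N_2  [with N_1=1, N_2=4]  = 4
N_5 = -2 if N_3 >= 4 else -1  [with N_3=4]  = -2
N_6 = N_4^2 + N_5  [with N_4=4, N_5=-2]  = 14
Without intervention: N_3 = |N_1 - N_2|  [with N_1=1, N_2=4]  = 3; N_4 = N_1·N_2  [with N_1=1, N_2=4]  = 4; N_5 = -2 if N_3 >= 4 else -1  [with N_3=3]  = -1; N_6 = N_4^2 + N_5  [with N_4=4, N_5=-1]  = 15.
Change = 14 − 15 = -1.

-1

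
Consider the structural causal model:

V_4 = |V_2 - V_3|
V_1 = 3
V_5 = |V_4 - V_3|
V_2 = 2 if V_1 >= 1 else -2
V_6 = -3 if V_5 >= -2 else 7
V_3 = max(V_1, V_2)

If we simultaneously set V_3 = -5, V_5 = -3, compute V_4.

7

The joint intervention fixes V_3 = -5, V_5 = -3, removing each variable's own equation.
V_2 = 2 if V_1 >= 1 else -2  [with V_1=3]  = 2
V_4 = |V_2 - V_3|  [with V_2=2, V_3=-5]  = 7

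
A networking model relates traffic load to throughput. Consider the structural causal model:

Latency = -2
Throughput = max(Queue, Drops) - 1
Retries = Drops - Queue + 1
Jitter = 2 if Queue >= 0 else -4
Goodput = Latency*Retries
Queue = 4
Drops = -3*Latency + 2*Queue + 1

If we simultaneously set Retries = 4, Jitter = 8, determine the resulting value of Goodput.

Under do(Retries = 4, Jitter = 8), each intervened variable's structural equation is replaced by its fixed value.
Goodput = Latency*Retries  [with Latency=-2, Retries=4]  = -8

-8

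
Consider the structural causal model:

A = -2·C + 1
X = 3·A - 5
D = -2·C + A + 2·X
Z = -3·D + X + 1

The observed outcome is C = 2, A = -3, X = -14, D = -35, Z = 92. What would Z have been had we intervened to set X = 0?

do(X=0) replaces the equation X = 3·A - 5 with the constant X = 0.
A = -2·C + 1  [with C=2]  = -3
D = -2·C + A + 2·X  [with C=2, A=-3, X=0]  = -7
Z = -3·D + X + 1  [with D=-7, X=0]  = 22

22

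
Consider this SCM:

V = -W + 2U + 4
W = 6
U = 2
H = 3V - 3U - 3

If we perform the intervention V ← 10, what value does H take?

21

The intervention breaks the incoming arrows to V: V = -W + 2U + 4 no longer applies, and V = 10.
H = 3V - 3U - 3  [with V=10, U=2]  = 21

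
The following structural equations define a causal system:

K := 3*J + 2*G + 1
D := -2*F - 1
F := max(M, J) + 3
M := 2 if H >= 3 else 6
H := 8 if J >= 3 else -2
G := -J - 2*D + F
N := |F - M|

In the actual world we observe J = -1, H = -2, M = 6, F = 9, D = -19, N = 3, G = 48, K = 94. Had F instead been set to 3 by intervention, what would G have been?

18

The intervention breaks the incoming arrows to F: F := max(M, J) + 3 no longer applies, and F = 3.
D = -2*F - 1  [with F=3]  = -7
G = -J - 2*D + F  [with J=-1, D=-7, F=3]  = 18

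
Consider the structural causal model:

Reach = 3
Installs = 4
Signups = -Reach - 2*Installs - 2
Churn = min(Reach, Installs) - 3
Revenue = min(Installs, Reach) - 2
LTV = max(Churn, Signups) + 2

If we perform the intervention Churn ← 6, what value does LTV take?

8

Under do(Churn=6), the mechanism Churn = min(Reach, Installs) - 3 is discarded; Churn is fixed at 6.
Signups = -Reach - 2*Installs - 2  [with Reach=3, Installs=4]  = -13
LTV = max(Churn, Signups) + 2  [with Churn=6, Signups=-13]  = 8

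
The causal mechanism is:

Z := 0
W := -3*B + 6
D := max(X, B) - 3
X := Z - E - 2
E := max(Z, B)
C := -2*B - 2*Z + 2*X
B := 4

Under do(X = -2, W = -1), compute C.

-12

Setting X = -2, W = -1 by intervention discards those variables' equations.
C = -2*B - 2*Z + 2*X  [with B=4, Z=0, X=-2]  = -12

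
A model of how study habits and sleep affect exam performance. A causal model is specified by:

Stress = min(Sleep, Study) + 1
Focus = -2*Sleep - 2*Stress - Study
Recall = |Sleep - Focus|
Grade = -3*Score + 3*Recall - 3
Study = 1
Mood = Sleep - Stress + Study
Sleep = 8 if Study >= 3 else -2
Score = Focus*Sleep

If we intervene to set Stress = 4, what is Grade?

The intervention breaks the incoming arrows to Stress: Stress = min(Sleep, Study) + 1 no longer applies, and Stress = 4.
Sleep = 8 if Study >= 3 else -2  [with Study=1]  = -2
Focus = -2*Sleep - 2*Stress - Study  [with Sleep=-2, Stress=4, Study=1]  = -5
Score = Focus*Sleep  [with Focus=-5, Sleep=-2]  = 10
Recall = |Sleep - Focus|  [with Sleep=-2, Focus=-5]  = 3
Grade = -3*Score + 3*Recall - 3  [with Score=10, Recall=3]  = -24

-24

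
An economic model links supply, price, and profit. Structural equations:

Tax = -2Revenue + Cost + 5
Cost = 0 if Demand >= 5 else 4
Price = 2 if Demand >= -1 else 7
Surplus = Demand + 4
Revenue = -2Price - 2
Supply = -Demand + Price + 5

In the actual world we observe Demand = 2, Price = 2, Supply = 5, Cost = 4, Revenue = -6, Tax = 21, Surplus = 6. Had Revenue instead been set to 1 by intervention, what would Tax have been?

The intervention breaks the incoming arrows to Revenue: Revenue = -2Price - 2 no longer applies, and Revenue = 1.
Cost = 0 if Demand >= 5 else 4  [with Demand=2]  = 4
Tax = -2Revenue + Cost + 5  [with Revenue=1, Cost=4]  = 7

7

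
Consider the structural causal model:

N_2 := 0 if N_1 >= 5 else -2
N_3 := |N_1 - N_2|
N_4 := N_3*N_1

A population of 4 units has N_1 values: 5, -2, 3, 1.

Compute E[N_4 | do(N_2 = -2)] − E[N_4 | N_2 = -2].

Under do(N_2=-2), N_2's equation is replaced by N_2=-2 for every unit. Per-unit N_4: 35, 0, 15, 3. Mean = 13.25.
E[N_4|N_2=-2] averages over only the 3 units with N_2=-2 (N_1 = -2, 3, 1): N_4 = 0, 15, 3, mean 6.
Difference = 13.25 − 6 = 7.25.

7.25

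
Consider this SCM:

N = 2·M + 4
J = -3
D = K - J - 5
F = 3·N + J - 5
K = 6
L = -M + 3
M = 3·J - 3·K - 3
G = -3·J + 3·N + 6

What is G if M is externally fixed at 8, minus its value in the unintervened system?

228

The intervention breaks the incoming arrows to M: M = 3·J - 3·K - 3 no longer applies, and M = 8.
N = 2·M + 4  [with M=8]  = 20
G = -3·J + 3·N + 6  [with J=-3, N=20]  = 75
Without intervention: M = 3·J - 3·K - 3  [with J=-3, K=6]  = -30; N = 2·M + 4  [with M=-30]  = -56; G = -3·J + 3·N + 6  [with J=-3, N=-56]  = -153.
Change = 75 − (-153) = 228.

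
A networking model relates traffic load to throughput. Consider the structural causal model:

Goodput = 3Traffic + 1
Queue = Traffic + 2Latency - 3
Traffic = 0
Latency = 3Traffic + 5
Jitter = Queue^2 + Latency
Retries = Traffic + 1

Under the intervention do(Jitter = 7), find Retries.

1

The intervention breaks the incoming arrows to Jitter: Jitter = Queue^2 + Latency no longer applies, and Jitter = 7.
Since Retries is not a descendant of the intervened variable, it is unaffected.
Retries = Traffic + 1  [with Traffic=0]  = 1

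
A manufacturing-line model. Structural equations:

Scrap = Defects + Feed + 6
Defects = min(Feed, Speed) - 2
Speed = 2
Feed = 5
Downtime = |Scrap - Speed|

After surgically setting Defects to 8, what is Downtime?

17

do(Defects=8) replaces the equation Defects = min(Feed, Speed) - 2 with the constant Defects = 8.
Scrap = Defects + Feed + 6  [with Defects=8, Feed=5]  = 19
Downtime = |Scrap - Speed|  [with Scrap=19, Speed=2]  = 17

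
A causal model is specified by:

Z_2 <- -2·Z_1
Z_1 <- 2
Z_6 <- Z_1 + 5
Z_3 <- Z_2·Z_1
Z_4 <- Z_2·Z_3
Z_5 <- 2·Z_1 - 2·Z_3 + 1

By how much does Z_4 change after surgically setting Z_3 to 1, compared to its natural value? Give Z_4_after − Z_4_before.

-36

The intervention breaks the incoming arrows to Z_3: Z_3 <- Z_2·Z_1 no longer applies, and Z_3 = 1.
Z_2 = -2·Z_1  [with Z_1=2]  = -4
Z_4 = Z_2·Z_3  [with Z_2=-4, Z_3=1]  = -4
Without intervention: Z_2 = -2·Z_1  [with Z_1=2]  = -4; Z_3 = Z_2·Z_1  [with Z_2=-4, Z_1=2]  = -8; Z_4 = Z_2·Z_3  [with Z_2=-4, Z_3=-8]  = 32.
Change = -4 − 32 = -36.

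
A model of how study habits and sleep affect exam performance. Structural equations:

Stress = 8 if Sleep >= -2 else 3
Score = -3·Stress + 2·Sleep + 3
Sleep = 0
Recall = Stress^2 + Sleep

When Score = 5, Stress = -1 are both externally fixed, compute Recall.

1

The joint intervention fixes Score = 5, Stress = -1, removing each variable's own equation.
Recall = Stress^2 + Sleep  [with Stress=-1, Sleep=0]  = 1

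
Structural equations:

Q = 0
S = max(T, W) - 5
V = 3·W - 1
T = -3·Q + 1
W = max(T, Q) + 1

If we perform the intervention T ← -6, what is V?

do(T=-6) replaces the equation T = -3·Q + 1 with the constant T = -6.
W = max(T, Q) + 1  [with T=-6, Q=0]  = 1
V = 3·W - 1  [with W=1]  = 2

2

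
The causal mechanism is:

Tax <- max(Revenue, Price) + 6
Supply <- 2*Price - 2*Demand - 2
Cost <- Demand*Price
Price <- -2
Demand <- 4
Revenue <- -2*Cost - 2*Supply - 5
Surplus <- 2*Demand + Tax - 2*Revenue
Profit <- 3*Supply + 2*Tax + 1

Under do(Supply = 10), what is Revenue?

do(Supply=10) replaces the equation Supply <- 2*Price - 2*Demand - 2 with the constant Supply = 10.
Cost = Demand*Price  [with Demand=4, Price=-2]  = -8
Revenue = -2*Cost - 2*Supply - 5  [with Cost=-8, Supply=10]  = -9

-9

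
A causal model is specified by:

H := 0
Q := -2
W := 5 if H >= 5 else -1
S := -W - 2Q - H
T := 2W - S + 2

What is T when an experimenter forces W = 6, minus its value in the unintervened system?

do(W=6) replaces the equation W := 5 if H >= 5 else -1 with the constant W = 6.
S = -W - 2Q - H  [with W=6, Q=-2, H=0]  = -2
T = 2W - S + 2  [with W=6, S=-2]  = 16
Without intervention: W = 5 if H >= 5 else -1  [with H=0]  = -1; S = -W - 2Q - H  [with W=-1, Q=-2, H=0]  = 5; T = 2W - S + 2  [with W=-1, S=5]  = -5.
Change = 16 − (-5) = 21.

21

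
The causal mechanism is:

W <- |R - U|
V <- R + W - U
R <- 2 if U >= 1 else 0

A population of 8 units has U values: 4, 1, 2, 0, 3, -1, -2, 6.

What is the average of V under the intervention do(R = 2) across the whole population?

The intervention sets R=2 in all 8 units regardless of U. Recomputing V per unit gives 0, 2, 0, 4, 0, 6, 8, 0; average 2.5.

2.5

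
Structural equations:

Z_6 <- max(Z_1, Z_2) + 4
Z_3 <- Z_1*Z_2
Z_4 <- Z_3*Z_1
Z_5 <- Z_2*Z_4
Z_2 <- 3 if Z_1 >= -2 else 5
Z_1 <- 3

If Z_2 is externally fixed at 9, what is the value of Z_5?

do(Z_2=9) replaces the equation Z_2 <- 3 if Z_1 >= -2 else 5 with the constant Z_2 = 9.
Z_3 = Z_1*Z_2  [with Z_1=3, Z_2=9]  = 27
Z_4 = Z_3*Z_1  [with Z_3=27, Z_1=3]  = 81
Z_5 = Z_2*Z_4  [with Z_2=9, Z_4=81]  = 729

729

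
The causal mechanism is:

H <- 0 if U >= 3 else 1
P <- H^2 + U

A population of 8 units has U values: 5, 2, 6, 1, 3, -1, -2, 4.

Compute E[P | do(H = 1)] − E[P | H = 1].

2.25

Every unit gets H=1 under the intervention. P values become 6, 3, 7, 2, 4, 0, -1, 5; E[P|do(H=1)] = 3.25.
E[P|H=1] averages over only the 4 units with H=1 (U = 2, 1, -1, -2): P = 3, 2, 0, -1, mean 1.
Difference = 3.25 − 1 = 2.25.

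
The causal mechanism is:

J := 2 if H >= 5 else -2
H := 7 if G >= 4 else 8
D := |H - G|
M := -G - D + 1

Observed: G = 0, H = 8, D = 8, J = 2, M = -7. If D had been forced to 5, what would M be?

-4

do(D=5) replaces the equation D := |H - G| with the constant D = 5.
M = -G - D + 1  [with G=0, D=5]  = -4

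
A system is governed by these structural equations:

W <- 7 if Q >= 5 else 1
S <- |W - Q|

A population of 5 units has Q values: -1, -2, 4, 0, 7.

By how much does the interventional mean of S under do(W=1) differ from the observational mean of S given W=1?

do(W=1) breaks W's dependence on Q. With W=1 fixed, S across the units is 2, 3, 3, 1, 6, mean 3.
Conditioning on W=1 selects the 4 unit(s) with Q ∈ {-1, -2, 4, 0}. Their S values: 2, 3, 3, 1. Mean = 2.25.
Difference = 3 − 2.25 = 0.75.

0.75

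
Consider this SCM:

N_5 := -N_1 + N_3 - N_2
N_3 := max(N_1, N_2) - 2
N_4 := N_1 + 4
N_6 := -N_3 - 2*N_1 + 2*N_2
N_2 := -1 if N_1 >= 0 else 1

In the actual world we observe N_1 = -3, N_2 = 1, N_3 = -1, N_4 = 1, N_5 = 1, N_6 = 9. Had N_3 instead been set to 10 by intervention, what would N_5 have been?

do(N_3=10) replaces the equation N_3 := max(N_1, N_2) - 2 with the constant N_3 = 10.
N_2 = -1 if N_1 >= 0 else 1  [with N_1=-3]  = 1
N_5 = -N_1 + N_3 - N_2  [with N_1=-3, N_3=10, N_2=1]  = 12

12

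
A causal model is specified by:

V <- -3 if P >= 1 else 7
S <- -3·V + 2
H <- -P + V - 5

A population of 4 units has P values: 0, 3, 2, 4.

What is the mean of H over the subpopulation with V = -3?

-11

Conditioning on V=-3 selects the 3 unit(s) with P ∈ {3, 2, 4}. Their H values: -11, -10, -12. Mean = -11.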